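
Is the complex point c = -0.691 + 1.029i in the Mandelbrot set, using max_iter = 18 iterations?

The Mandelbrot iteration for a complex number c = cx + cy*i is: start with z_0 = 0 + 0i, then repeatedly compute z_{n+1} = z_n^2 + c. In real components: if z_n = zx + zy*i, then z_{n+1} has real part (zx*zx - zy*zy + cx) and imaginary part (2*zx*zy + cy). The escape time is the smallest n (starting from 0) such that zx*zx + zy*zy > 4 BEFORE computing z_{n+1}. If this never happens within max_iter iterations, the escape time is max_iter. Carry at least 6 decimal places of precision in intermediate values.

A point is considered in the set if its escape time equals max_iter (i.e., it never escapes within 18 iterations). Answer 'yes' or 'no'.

z_0 = 0 + 0i, c = -0.6910 + 1.0290i
Iter 1: z = -0.6910 + 1.0290i, |z|^2 = 1.5363
Iter 2: z = -1.2724 + -0.3931i, |z|^2 = 1.7734
Iter 3: z = 0.7734 + 2.0293i, |z|^2 = 4.7161
Escaped at iteration 3

Answer: no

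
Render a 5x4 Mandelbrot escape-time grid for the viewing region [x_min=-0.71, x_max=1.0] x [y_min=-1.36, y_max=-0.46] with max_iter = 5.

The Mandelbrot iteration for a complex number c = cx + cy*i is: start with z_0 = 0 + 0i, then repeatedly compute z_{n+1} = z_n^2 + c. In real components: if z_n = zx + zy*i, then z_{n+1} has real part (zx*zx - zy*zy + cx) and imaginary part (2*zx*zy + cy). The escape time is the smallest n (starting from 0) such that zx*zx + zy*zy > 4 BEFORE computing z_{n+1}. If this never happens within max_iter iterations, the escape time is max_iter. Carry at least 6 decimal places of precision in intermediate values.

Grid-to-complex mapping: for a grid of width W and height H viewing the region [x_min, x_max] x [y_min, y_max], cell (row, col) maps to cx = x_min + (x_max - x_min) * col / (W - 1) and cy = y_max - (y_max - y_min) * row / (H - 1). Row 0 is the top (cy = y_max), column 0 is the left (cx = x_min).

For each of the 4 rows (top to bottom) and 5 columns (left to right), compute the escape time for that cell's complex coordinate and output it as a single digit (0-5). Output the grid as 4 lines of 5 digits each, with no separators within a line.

(row=0, col=0): c = -0.7100 + -0.4600i → escape time 5
(row=0, col=1): c = -0.2825 + -0.4600i → escape time 5
(row=0, col=2): c = 0.1450 + -0.4600i → escape time 5
(row=0, col=3): c = 0.5725 + -0.4600i → escape time 4
(row=0, col=4): c = 1.0000 + -0.4600i → escape time 2
(row=1, col=0): c = -0.7100 + -0.7600i → escape time 4
(row=1, col=1): c = -0.2825 + -0.7600i → escape time 5
(row=1, col=2): c = 0.1450 + -0.7600i → escape time 5
(row=1, col=3): c = 0.5725 + -0.7600i → escape time 3
(row=1, col=4): c = 1.0000 + -0.7600i → escape time 2
(row=2, col=0): c = -0.7100 + -1.0600i → escape time 3
(row=2, col=1): c = -0.2825 + -1.0600i → escape time 5
(row=2, col=2): c = 0.1450 + -1.0600i → escape time 4
(row=2, col=3): c = 0.5725 + -1.0600i → escape time 2
(row=2, col=4): c = 1.0000 + -1.0600i → escape time 2
(row=3, col=0): c = -0.7100 + -1.3600i → escape time 2
(row=3, col=1): c = -0.2825 + -1.3600i → escape time 2
(row=3, col=2): c = 0.1450 + -1.3600i → escape time 2
(row=3, col=3): c = 0.5725 + -1.3600i → escape time 2
(row=3, col=4): c = 1.0000 + -1.3600i → escape time 2

Answer: 55542
45532
35422
22222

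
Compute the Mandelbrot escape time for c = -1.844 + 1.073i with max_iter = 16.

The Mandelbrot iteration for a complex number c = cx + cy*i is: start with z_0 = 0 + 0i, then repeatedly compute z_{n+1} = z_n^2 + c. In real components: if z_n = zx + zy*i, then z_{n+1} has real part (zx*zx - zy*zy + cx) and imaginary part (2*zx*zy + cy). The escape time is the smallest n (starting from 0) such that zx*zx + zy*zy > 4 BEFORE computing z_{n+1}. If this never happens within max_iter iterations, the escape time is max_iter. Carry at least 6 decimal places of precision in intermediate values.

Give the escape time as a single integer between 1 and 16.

Answer: 1

Derivation:
z_0 = 0 + 0i, c = -1.8440 + 1.0730i
Iter 1: z = -1.8440 + 1.0730i, |z|^2 = 4.5517
Escaped at iteration 1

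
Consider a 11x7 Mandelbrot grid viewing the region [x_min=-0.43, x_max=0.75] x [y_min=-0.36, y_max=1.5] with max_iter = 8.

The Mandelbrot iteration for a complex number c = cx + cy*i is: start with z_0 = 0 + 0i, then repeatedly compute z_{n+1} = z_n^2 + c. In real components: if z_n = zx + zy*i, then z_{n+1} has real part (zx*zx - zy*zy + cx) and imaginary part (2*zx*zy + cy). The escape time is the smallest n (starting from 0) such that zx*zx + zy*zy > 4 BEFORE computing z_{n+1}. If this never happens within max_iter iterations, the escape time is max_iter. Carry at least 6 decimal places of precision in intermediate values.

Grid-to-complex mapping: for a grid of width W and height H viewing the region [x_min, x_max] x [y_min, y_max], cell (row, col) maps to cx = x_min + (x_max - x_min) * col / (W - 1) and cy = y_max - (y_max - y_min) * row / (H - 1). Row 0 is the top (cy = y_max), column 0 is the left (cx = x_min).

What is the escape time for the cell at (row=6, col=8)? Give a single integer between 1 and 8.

Answer: 5

Derivation:
z_0 = 0 + 0i, c = 0.5140 + -0.3600i
Iter 1: z = 0.5140 + -0.3600i, |z|^2 = 0.3938
Iter 2: z = 0.6486 + -0.7301i, |z|^2 = 0.9537
Iter 3: z = 0.4017 + -1.3071i, |z|^2 = 1.8697
Iter 4: z = -1.0331 + -1.4100i, |z|^2 = 3.0553
Iter 5: z = -0.4068 + 2.5532i, |z|^2 = 6.6843
Escaped at iteration 5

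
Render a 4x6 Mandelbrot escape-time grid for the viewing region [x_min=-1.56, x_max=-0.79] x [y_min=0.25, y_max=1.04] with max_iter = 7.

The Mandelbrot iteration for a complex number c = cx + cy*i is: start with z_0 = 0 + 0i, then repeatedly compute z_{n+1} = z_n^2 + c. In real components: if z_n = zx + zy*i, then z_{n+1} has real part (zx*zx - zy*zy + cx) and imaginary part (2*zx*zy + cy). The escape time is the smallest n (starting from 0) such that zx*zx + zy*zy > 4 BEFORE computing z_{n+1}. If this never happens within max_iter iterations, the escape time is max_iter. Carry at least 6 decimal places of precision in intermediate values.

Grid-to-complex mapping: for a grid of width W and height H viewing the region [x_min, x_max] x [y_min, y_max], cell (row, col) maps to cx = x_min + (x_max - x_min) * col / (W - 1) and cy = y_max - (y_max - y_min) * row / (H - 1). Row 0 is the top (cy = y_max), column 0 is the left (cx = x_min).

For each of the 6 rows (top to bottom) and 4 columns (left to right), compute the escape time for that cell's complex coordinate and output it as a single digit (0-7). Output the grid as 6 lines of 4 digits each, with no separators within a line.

(row=0, col=0): c = -1.5600 + 1.0400i → escape time 2
(row=0, col=1): c = -1.3033 + 1.0400i → escape time 3
(row=0, col=2): c = -1.0467 + 1.0400i → escape time 3
(row=0, col=3): c = -0.7900 + 1.0400i → escape time 3
(row=1, col=0): c = -1.5600 + 0.8820i → escape time 3
(row=1, col=1): c = -1.3033 + 0.8820i → escape time 3
(row=1, col=2): c = -1.0467 + 0.8820i → escape time 3
(row=1, col=3): c = -0.7900 + 0.8820i → escape time 4
(row=2, col=0): c = -1.5600 + 0.7240i → escape time 3
(row=2, col=1): c = -1.3033 + 0.7240i → escape time 3
(row=2, col=2): c = -1.0467 + 0.7240i → escape time 3
(row=2, col=3): c = -0.7900 + 0.7240i → escape time 4
(row=3, col=0): c = -1.5600 + 0.5660i → escape time 3
(row=3, col=1): c = -1.3033 + 0.5660i → escape time 3
(row=3, col=2): c = -1.0467 + 0.5660i → escape time 5
(row=3, col=3): c = -0.7900 + 0.5660i → escape time 6
(row=4, col=0): c = -1.5600 + 0.4080i → escape time 4
(row=4, col=1): c = -1.3033 + 0.4080i → escape time 7
(row=4, col=2): c = -1.0467 + 0.4080i → escape time 7
(row=4, col=3): c = -0.7900 + 0.4080i → escape time 7
(row=5, col=0): c = -1.5600 + 0.2500i → escape time 5
(row=5, col=1): c = -1.3033 + 0.2500i → escape time 7
(row=5, col=2): c = -1.0467 + 0.2500i → escape time 7
(row=5, col=3): c = -0.7900 + 0.2500i → escape time 7

Answer: 2333
3334
3334
3356
4777
5777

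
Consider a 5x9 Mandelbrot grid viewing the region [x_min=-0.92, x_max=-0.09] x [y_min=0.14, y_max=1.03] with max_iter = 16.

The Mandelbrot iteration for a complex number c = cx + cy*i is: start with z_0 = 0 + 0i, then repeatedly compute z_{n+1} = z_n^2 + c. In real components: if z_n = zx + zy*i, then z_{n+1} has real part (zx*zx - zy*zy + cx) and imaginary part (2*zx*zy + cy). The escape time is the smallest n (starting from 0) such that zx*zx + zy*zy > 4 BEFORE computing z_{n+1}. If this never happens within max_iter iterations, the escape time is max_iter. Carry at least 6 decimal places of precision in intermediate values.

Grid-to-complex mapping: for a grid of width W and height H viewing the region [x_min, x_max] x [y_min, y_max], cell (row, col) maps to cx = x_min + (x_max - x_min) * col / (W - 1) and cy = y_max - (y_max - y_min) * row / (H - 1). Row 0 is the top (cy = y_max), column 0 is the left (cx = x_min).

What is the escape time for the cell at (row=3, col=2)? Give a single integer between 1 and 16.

z_0 = 0 + 0i, c = -0.5050 + 0.6963i
Iter 1: z = -0.5050 + 0.6963i, |z|^2 = 0.7398
Iter 2: z = -0.7347 + -0.0070i, |z|^2 = 0.5399
Iter 3: z = 0.0348 + 0.7065i, |z|^2 = 0.5003
Iter 4: z = -1.0029 + 0.7454i, |z|^2 = 1.5615
Iter 5: z = -0.0548 + -0.7989i, |z|^2 = 0.6413
Iter 6: z = -1.1402 + 0.7838i, |z|^2 = 1.9146
Iter 7: z = 0.1807 + -1.0913i, |z|^2 = 1.2236
Iter 8: z = -1.6632 + 0.3018i, |z|^2 = 2.8574
Iter 9: z = 2.1703 + -0.3075i, |z|^2 = 4.8047
Escaped at iteration 9

Answer: 9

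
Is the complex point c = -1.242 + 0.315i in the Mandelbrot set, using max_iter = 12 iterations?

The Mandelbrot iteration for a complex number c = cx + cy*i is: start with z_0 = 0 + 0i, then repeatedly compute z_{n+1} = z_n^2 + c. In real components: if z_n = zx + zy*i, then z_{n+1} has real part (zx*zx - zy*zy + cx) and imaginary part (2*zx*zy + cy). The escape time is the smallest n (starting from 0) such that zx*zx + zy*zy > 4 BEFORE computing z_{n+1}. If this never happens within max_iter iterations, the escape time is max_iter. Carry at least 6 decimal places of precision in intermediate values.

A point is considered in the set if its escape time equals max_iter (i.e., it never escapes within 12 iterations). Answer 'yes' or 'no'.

z_0 = 0 + 0i, c = -1.2420 + 0.3150i
Iter 1: z = -1.2420 + 0.3150i, |z|^2 = 1.6418
Iter 2: z = 0.2013 + -0.4675i, |z|^2 = 0.2591
Iter 3: z = -1.4200 + 0.1268i, |z|^2 = 2.0324
Iter 4: z = 0.7583 + -0.0450i, |z|^2 = 0.5770
Iter 5: z = -0.6690 + 0.2467i, |z|^2 = 0.5085
Iter 6: z = -0.8553 + -0.0152i, |z|^2 = 0.7317
Iter 7: z = -0.5107 + 0.3409i, |z|^2 = 0.3771
Iter 8: z = -1.0974 + -0.0333i, |z|^2 = 1.2054
Iter 9: z = -0.0389 + 0.3880i, |z|^2 = 0.1521
Iter 10: z = -1.3910 + 0.2848i, |z|^2 = 2.0162
Iter 11: z = 0.6119 + -0.4775i, |z|^2 = 0.6024
Did not escape in 12 iterations → in set

Answer: yes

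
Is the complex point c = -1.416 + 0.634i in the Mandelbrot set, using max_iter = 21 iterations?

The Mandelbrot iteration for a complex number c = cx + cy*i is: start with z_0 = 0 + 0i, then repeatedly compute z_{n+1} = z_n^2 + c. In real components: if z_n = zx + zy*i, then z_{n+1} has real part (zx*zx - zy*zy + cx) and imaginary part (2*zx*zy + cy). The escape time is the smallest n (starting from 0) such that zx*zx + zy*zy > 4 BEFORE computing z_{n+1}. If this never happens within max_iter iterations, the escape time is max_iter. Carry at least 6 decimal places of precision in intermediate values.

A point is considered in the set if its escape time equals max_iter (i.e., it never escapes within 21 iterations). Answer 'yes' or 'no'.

Answer: no

Derivation:
z_0 = 0 + 0i, c = -1.4160 + 0.6340i
Iter 1: z = -1.4160 + 0.6340i, |z|^2 = 2.4070
Iter 2: z = 0.1871 + -1.1615i, |z|^2 = 1.3841
Iter 3: z = -2.7300 + 0.1994i, |z|^2 = 7.4929
Escaped at iteration 3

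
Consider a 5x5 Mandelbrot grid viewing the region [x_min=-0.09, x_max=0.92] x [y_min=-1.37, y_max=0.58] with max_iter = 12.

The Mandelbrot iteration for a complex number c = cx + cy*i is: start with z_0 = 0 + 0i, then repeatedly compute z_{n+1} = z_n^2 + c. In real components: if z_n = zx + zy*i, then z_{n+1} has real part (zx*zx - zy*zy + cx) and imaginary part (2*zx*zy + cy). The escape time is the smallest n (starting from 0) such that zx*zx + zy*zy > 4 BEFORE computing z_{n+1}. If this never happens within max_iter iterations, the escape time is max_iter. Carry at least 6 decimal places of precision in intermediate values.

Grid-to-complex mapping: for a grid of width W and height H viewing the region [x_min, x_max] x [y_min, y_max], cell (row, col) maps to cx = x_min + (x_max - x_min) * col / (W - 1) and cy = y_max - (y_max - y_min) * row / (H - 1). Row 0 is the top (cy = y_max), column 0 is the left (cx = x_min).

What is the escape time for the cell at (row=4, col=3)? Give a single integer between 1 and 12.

Answer: 2

Derivation:
z_0 = 0 + 0i, c = 0.6675 + -1.3700i
Iter 1: z = 0.6675 + -1.3700i, |z|^2 = 2.3225
Iter 2: z = -0.7638 + -3.1990i, |z|^2 = 10.8167
Escaped at iteration 2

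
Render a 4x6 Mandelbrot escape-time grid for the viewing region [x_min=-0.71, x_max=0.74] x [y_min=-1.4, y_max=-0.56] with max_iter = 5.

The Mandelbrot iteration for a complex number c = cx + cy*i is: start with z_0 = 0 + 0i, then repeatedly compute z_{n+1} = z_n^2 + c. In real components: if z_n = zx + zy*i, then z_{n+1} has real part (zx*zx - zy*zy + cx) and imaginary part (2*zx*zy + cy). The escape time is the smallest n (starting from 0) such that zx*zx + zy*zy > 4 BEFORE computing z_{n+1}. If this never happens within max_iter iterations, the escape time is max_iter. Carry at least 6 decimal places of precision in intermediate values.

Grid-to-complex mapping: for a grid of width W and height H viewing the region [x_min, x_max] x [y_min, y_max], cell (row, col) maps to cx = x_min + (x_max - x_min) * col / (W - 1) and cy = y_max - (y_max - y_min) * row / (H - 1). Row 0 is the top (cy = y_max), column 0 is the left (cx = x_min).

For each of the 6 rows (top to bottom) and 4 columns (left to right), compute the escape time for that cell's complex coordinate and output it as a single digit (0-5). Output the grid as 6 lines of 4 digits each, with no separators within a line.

(row=0, col=0): c = -0.7100 + -0.5600i → escape time 5
(row=0, col=1): c = -0.2267 + -0.5600i → escape time 5
(row=0, col=2): c = 0.2567 + -0.5600i → escape time 5
(row=0, col=3): c = 0.7400 + -0.5600i → escape time 3
(row=1, col=0): c = -0.7100 + -0.7280i → escape time 4
(row=1, col=1): c = -0.2267 + -0.7280i → escape time 5
(row=1, col=2): c = 0.2567 + -0.7280i → escape time 5
(row=1, col=3): c = 0.7400 + -0.7280i → escape time 3
(row=2, col=0): c = -0.7100 + -0.8960i → escape time 4
(row=2, col=1): c = -0.2267 + -0.8960i → escape time 5
(row=2, col=2): c = 0.2567 + -0.8960i → escape time 4
(row=2, col=3): c = 0.7400 + -0.8960i → escape time 2
(row=3, col=0): c = -0.7100 + -1.0640i → escape time 3
(row=3, col=1): c = -0.2267 + -1.0640i → escape time 5
(row=3, col=2): c = 0.2567 + -1.0640i → escape time 3
(row=3, col=3): c = 0.7400 + -1.0640i → escape time 2
(row=4, col=0): c = -0.7100 + -1.2320i → escape time 3
(row=4, col=1): c = -0.2267 + -1.2320i → escape time 3
(row=4, col=2): c = 0.2567 + -1.2320i → escape time 2
(row=4, col=3): c = 0.7400 + -1.2320i → escape time 2
(row=5, col=0): c = -0.7100 + -1.4000i → escape time 2
(row=5, col=1): c = -0.2267 + -1.4000i → escape time 2
(row=5, col=2): c = 0.2567 + -1.4000i → escape time 2
(row=5, col=3): c = 0.7400 + -1.4000i → escape time 2

Answer: 5553
4553
4542
3532
3322
2222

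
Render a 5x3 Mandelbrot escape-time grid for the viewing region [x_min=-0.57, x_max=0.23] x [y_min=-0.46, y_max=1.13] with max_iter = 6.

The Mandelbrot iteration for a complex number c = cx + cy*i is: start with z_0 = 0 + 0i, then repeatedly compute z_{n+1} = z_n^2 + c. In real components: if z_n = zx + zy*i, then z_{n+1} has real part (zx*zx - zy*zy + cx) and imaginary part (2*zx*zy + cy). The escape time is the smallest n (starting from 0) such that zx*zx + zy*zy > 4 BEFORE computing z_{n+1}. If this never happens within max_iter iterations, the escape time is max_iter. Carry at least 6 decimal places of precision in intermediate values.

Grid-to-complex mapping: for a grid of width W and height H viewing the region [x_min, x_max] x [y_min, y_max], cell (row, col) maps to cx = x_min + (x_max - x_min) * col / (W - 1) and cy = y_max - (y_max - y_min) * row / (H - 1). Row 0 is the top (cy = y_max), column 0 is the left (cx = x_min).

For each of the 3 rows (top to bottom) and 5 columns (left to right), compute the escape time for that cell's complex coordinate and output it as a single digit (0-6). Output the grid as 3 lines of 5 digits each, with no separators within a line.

(row=0, col=0): c = -0.5700 + 1.1300i → escape time 3
(row=0, col=1): c = -0.3700 + 1.1300i → escape time 4
(row=0, col=2): c = -0.1700 + 1.1300i → escape time 6
(row=0, col=3): c = 0.0300 + 1.1300i → escape time 4
(row=0, col=4): c = 0.2300 + 1.1300i → escape time 3
(row=1, col=0): c = -0.5700 + 0.3350i → escape time 6
(row=1, col=1): c = -0.3700 + 0.3350i → escape time 6
(row=1, col=2): c = -0.1700 + 0.3350i → escape time 6
(row=1, col=3): c = 0.0300 + 0.3350i → escape time 6
(row=1, col=4): c = 0.2300 + 0.3350i → escape time 6
(row=2, col=0): c = -0.5700 + -0.4600i → escape time 6
(row=2, col=1): c = -0.3700 + -0.4600i → escape time 6
(row=2, col=2): c = -0.1700 + -0.4600i → escape time 6
(row=2, col=3): c = 0.0300 + -0.4600i → escape time 6
(row=2, col=4): c = 0.2300 + -0.4600i → escape time 6

Answer: 34643
66666
66666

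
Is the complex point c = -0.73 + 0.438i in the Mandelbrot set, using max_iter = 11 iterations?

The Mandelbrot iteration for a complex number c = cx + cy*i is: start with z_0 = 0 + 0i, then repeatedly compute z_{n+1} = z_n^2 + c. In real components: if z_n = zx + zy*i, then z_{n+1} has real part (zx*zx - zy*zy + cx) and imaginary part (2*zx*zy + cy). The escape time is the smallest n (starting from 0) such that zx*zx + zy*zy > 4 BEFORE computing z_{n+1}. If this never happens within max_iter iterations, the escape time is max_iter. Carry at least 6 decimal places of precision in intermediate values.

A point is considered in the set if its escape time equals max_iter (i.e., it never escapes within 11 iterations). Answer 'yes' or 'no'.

Answer: no

Derivation:
z_0 = 0 + 0i, c = -0.7300 + 0.4380i
Iter 1: z = -0.7300 + 0.4380i, |z|^2 = 0.7247
Iter 2: z = -0.3889 + -0.2015i, |z|^2 = 0.1919
Iter 3: z = -0.6193 + 0.5947i, |z|^2 = 0.7373
Iter 4: z = -0.7001 + -0.2987i, |z|^2 = 0.5794
Iter 5: z = -0.3290 + 0.8562i, |z|^2 = 0.8413
Iter 6: z = -1.3548 + -0.1254i, |z|^2 = 1.8513
Iter 7: z = 1.0899 + 0.7777i, |z|^2 = 1.7927
Iter 8: z = -0.1469 + 2.1332i, |z|^2 = 4.5720
Escaped at iteration 8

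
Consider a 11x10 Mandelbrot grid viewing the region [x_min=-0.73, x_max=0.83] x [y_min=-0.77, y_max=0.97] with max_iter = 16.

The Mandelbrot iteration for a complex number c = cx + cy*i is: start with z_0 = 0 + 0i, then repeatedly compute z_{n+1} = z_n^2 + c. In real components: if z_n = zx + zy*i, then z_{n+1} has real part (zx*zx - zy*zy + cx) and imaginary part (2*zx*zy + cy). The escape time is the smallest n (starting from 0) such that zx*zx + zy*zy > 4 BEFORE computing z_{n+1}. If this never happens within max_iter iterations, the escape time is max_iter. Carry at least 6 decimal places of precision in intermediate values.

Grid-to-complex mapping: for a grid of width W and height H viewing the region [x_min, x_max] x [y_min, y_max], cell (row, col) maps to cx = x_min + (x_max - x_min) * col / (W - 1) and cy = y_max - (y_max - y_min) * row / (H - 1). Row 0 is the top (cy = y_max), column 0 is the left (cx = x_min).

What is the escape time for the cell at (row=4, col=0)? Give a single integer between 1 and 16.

z_0 = 0 + 0i, c = -0.7300 + 0.1967i
Iter 1: z = -0.7300 + 0.1967i, |z|^2 = 0.5716
Iter 2: z = -0.2358 + -0.0905i, |z|^2 = 0.0638
Iter 3: z = -0.6826 + 0.2393i, |z|^2 = 0.5232
Iter 4: z = -0.3213 + -0.1301i, |z|^2 = 0.1202
Iter 5: z = -0.6437 + 0.2803i, |z|^2 = 0.4928
Iter 6: z = -0.3943 + -0.1641i, |z|^2 = 0.1824
Iter 7: z = -0.6015 + 0.3261i, |z|^2 = 0.4681
Iter 8: z = -0.4745 + -0.1956i, |z|^2 = 0.2634
Iter 9: z = -0.5431 + 0.3823i, |z|^2 = 0.4411
Iter 10: z = -0.5812 + -0.2186i, |z|^2 = 0.3856
Iter 11: z = -0.4400 + 0.4507i, |z|^2 = 0.3967
Iter 12: z = -0.7396 + -0.1999i, |z|^2 = 0.5870
Iter 13: z = -0.2230 + 0.4924i, |z|^2 = 0.2922
Iter 14: z = -0.9227 + -0.0230i, |z|^2 = 0.8520
Iter 15: z = 0.1209 + 0.2390i, |z|^2 = 0.0718

Answer: 16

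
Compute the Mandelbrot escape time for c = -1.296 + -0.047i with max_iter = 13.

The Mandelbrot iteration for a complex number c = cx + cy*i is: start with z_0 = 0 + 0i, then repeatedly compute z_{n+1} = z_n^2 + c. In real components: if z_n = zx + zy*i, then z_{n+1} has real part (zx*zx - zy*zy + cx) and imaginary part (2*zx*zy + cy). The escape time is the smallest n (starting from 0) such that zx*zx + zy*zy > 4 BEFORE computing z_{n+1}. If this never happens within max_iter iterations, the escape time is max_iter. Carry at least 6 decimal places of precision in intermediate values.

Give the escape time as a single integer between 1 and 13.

Answer: 13

Derivation:
z_0 = 0 + 0i, c = -1.2960 + -0.0470i
Iter 1: z = -1.2960 + -0.0470i, |z|^2 = 1.6818
Iter 2: z = 0.3814 + 0.0748i, |z|^2 = 0.1511
Iter 3: z = -1.1561 + 0.0101i, |z|^2 = 1.3367
Iter 4: z = 0.0405 + -0.0703i, |z|^2 = 0.0066
Iter 5: z = -1.2993 + -0.0527i, |z|^2 = 1.6910
Iter 6: z = 0.3894 + 0.0899i, |z|^2 = 0.1597
Iter 7: z = -1.1525 + 0.0230i, |z|^2 = 1.3287
Iter 8: z = 0.0316 + -0.1001i, |z|^2 = 0.0110
Iter 9: z = -1.3050 + -0.0533i, |z|^2 = 1.7059
Iter 10: z = 0.4042 + 0.0922i, |z|^2 = 0.1719
Iter 11: z = -1.1411 + 0.0275i, |z|^2 = 1.3028
Iter 12: z = 0.0053 + -0.1099i, |z|^2 = 0.0121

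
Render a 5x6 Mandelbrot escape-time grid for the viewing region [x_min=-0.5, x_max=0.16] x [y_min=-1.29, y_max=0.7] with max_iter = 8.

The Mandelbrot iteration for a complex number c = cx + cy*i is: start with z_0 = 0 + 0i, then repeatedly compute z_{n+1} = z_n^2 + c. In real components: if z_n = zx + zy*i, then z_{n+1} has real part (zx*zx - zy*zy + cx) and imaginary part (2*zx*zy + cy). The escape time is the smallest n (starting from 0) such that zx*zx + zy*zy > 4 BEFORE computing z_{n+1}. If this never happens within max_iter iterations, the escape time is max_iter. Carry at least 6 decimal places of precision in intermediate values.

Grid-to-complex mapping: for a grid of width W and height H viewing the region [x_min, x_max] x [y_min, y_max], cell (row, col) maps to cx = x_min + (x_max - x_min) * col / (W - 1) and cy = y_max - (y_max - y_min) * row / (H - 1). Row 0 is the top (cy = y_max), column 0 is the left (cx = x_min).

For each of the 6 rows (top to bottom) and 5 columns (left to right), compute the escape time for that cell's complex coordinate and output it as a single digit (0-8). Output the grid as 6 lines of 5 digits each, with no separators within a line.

(row=0, col=0): c = -0.5000 + 0.7000i → escape time 8
(row=0, col=1): c = -0.3350 + 0.7000i → escape time 8
(row=0, col=2): c = -0.1700 + 0.7000i → escape time 8
(row=0, col=3): c = -0.0050 + 0.7000i → escape time 8
(row=0, col=4): c = 0.1600 + 0.7000i → escape time 7
(row=1, col=0): c = -0.5000 + 0.3020i → escape time 8
(row=1, col=1): c = -0.3350 + 0.3020i → escape time 8
(row=1, col=2): c = -0.1700 + 0.3020i → escape time 8
(row=1, col=3): c = -0.0050 + 0.3020i → escape time 8
(row=1, col=4): c = 0.1600 + 0.3020i → escape time 8
(row=2, col=0): c = -0.5000 + -0.0960i → escape time 8
(row=2, col=1): c = -0.3350 + -0.0960i → escape time 8
(row=2, col=2): c = -0.1700 + -0.0960i → escape time 8
(row=2, col=3): c = -0.0050 + -0.0960i → escape time 8
(row=2, col=4): c = 0.1600 + -0.0960i → escape time 8
(row=3, col=0): c = -0.5000 + -0.4940i → escape time 8
(row=3, col=1): c = -0.3350 + -0.4940i → escape time 8
(row=3, col=2): c = -0.1700 + -0.4940i → escape time 8
(row=3, col=3): c = -0.0050 + -0.4940i → escape time 8
(row=3, col=4): c = 0.1600 + -0.4940i → escape time 8
(row=4, col=0): c = -0.5000 + -0.8920i → escape time 4
(row=4, col=1): c = -0.3350 + -0.8920i → escape time 5
(row=4, col=2): c = -0.1700 + -0.8920i → escape time 8
(row=4, col=3): c = -0.0050 + -0.8920i → escape time 8
(row=4, col=4): c = 0.1600 + -0.8920i → escape time 5
(row=5, col=0): c = -0.5000 + -1.2900i → escape time 3
(row=5, col=1): c = -0.3350 + -1.2900i → escape time 3
(row=5, col=2): c = -0.1700 + -1.2900i → escape time 3
(row=5, col=3): c = -0.0050 + -1.2900i → escape time 2
(row=5, col=4): c = 0.1600 + -1.2900i → escape time 2

Answer: 88887
88888
88888
88888
45885
33322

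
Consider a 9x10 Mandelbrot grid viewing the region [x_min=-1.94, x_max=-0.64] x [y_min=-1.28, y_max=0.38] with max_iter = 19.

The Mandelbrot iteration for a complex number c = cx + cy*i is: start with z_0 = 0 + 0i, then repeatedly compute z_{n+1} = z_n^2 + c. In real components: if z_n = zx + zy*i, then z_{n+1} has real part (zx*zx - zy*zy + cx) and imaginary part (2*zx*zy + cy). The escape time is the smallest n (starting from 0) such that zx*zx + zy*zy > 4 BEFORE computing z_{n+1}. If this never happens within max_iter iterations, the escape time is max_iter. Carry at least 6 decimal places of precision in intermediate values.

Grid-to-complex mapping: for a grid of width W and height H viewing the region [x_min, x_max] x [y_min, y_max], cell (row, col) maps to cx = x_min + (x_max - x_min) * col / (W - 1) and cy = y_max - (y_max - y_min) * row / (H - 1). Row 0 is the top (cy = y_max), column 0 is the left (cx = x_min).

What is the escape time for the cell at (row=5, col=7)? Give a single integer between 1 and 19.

Answer: 6

Derivation:
z_0 = 0 + 0i, c = -0.8025 + -0.5422i
Iter 1: z = -0.8025 + -0.5422i, |z|^2 = 0.9380
Iter 2: z = -0.4525 + 0.3280i, |z|^2 = 0.3124
Iter 3: z = -0.7054 + -0.8391i, |z|^2 = 1.2016
Iter 4: z = -1.0091 + 0.6415i, |z|^2 = 1.4297
Iter 5: z = -0.1958 + -1.8369i, |z|^2 = 3.4124
Iter 6: z = -4.1382 + 0.1772i, |z|^2 = 17.1565
Escaped at iteration 6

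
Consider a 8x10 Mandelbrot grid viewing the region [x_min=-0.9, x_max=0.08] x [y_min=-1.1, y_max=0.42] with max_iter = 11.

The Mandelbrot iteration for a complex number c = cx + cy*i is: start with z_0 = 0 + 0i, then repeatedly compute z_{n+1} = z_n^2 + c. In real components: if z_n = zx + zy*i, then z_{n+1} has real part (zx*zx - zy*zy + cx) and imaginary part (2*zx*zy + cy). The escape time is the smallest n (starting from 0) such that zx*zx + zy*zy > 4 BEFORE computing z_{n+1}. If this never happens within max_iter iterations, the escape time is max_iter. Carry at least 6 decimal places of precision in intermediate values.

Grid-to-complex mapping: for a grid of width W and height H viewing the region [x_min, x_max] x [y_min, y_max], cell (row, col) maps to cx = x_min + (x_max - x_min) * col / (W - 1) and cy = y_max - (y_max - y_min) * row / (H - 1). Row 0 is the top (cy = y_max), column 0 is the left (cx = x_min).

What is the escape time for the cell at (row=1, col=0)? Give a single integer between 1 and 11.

z_0 = 0 + 0i, c = -0.9000 + 0.2511i
Iter 1: z = -0.9000 + 0.2511i, |z|^2 = 0.8731
Iter 2: z = -0.1531 + -0.2009i, |z|^2 = 0.0638
Iter 3: z = -0.9169 + 0.3126i, |z|^2 = 0.9385
Iter 4: z = -0.1570 + -0.3222i, |z|^2 = 0.1284
Iter 5: z = -0.9792 + 0.3522i, |z|^2 = 1.0828
Iter 6: z = -0.0653 + -0.4387i, |z|^2 = 0.1967
Iter 7: z = -1.0882 + 0.3084i, |z|^2 = 1.2793
Iter 8: z = 0.1890 + -0.4202i, |z|^2 = 0.2123
Iter 9: z = -1.0408 + 0.0923i, |z|^2 = 1.0918
Iter 10: z = 0.1748 + 0.0590i, |z|^2 = 0.0340

Answer: 11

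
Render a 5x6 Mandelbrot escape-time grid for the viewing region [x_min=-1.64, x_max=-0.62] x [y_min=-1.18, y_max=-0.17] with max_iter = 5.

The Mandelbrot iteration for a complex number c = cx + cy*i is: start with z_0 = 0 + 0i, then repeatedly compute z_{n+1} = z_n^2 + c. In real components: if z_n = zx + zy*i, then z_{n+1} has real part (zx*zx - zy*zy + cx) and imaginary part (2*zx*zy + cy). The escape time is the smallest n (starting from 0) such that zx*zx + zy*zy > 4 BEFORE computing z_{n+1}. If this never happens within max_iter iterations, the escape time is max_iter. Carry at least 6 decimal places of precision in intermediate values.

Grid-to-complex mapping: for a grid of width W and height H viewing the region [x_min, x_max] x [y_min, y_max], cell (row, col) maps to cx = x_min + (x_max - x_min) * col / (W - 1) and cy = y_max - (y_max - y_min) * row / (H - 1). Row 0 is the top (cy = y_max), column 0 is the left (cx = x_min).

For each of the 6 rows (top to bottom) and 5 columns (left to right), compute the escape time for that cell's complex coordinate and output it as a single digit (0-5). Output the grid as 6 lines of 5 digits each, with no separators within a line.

Answer: 55555
45555
33455
33344
23334
12333

Derivation:
(row=0, col=0): c = -1.6400 + -0.1700i → escape time 5
(row=0, col=1): c = -1.3850 + -0.1700i → escape time 5
(row=0, col=2): c = -1.1300 + -0.1700i → escape time 5
(row=0, col=3): c = -0.8750 + -0.1700i → escape time 5
(row=0, col=4): c = -0.6200 + -0.1700i → escape time 5
(row=1, col=0): c = -1.6400 + -0.3720i → escape time 4
(row=1, col=1): c = -1.3850 + -0.3720i → escape time 5
(row=1, col=2): c = -1.1300 + -0.3720i → escape time 5
(row=1, col=3): c = -0.8750 + -0.3720i → escape time 5
(row=1, col=4): c = -0.6200 + -0.3720i → escape time 5
(row=2, col=0): c = -1.6400 + -0.5740i → escape time 3
(row=2, col=1): c = -1.3850 + -0.5740i → escape time 3
(row=2, col=2): c = -1.1300 + -0.5740i → escape time 4
(row=2, col=3): c = -0.8750 + -0.5740i → escape time 5
(row=2, col=4): c = -0.6200 + -0.5740i → escape time 5
(row=3, col=0): c = -1.6400 + -0.7760i → escape time 3
(row=3, col=1): c = -1.3850 + -0.7760i → escape time 3
(row=3, col=2): c = -1.1300 + -0.7760i → escape time 3
(row=3, col=3): c = -0.8750 + -0.7760i → escape time 4
(row=3, col=4): c = -0.6200 + -0.7760i → escape time 4
(row=4, col=0): c = -1.6400 + -0.9780i → escape time 2
(row=4, col=1): c = -1.3850 + -0.9780i → escape time 3
(row=4, col=2): c = -1.1300 + -0.9780i → escape time 3
(row=4, col=3): c = -0.8750 + -0.9780i → escape time 3
(row=4, col=4): c = -0.6200 + -0.9780i → escape time 4
(row=5, col=0): c = -1.6400 + -1.1800i → escape time 1
(row=5, col=1): c = -1.3850 + -1.1800i → escape time 2
(row=5, col=2): c = -1.1300 + -1.1800i → escape time 3
(row=5, col=3): c = -0.8750 + -1.1800i → escape time 3
(row=5, col=4): c = -0.6200 + -1.1800i → escape time 3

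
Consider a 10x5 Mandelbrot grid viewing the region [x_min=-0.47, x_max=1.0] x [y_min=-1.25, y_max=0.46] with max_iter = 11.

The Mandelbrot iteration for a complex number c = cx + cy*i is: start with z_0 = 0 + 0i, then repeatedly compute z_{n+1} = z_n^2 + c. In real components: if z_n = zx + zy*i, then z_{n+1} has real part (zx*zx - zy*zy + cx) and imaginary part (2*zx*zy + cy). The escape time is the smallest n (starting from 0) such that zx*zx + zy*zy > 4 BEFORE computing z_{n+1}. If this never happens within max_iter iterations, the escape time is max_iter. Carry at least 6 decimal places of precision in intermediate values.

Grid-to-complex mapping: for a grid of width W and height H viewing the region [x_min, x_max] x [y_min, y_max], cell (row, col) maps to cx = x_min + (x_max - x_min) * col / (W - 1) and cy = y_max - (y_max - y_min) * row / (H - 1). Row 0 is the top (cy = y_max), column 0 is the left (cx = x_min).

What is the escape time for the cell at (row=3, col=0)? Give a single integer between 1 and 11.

z_0 = 0 + 0i, c = -0.4700 + -0.8225i
Iter 1: z = -0.4700 + -0.8225i, |z|^2 = 0.8974
Iter 2: z = -0.9256 + -0.0494i, |z|^2 = 0.8592
Iter 3: z = 0.3843 + -0.7311i, |z|^2 = 0.6823
Iter 4: z = -0.8569 + -1.3845i, |z|^2 = 2.6510
Iter 5: z = -1.6525 + 1.5501i, |z|^2 = 5.1338
Escaped at iteration 5

Answer: 5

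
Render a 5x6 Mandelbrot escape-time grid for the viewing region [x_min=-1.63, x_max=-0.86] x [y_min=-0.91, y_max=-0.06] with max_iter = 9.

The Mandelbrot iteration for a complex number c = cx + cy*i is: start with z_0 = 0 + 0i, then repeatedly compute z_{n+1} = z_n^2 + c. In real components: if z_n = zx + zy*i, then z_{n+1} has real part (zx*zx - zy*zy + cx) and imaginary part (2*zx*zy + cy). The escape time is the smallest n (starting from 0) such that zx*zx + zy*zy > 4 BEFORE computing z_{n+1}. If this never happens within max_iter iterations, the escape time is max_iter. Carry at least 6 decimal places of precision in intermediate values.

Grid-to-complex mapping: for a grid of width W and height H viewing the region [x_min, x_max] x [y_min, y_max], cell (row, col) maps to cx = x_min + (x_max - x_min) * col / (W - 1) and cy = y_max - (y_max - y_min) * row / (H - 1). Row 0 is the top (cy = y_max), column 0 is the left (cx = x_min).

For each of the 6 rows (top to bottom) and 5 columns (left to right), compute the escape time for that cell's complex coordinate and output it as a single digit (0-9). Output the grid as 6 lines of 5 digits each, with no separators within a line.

(row=0, col=0): c = -1.6300 + -0.0600i → escape time 6
(row=0, col=1): c = -1.4375 + -0.0600i → escape time 9
(row=0, col=2): c = -1.2450 + -0.0600i → escape time 9
(row=0, col=3): c = -1.0525 + -0.0600i → escape time 9
(row=0, col=4): c = -0.8600 + -0.0600i → escape time 9
(row=1, col=0): c = -1.6300 + -0.2300i → escape time 4
(row=1, col=1): c = -1.4375 + -0.2300i → escape time 5
(row=1, col=2): c = -1.2450 + -0.2300i → escape time 9
(row=1, col=3): c = -1.0525 + -0.2300i → escape time 9
(row=1, col=4): c = -0.8600 + -0.2300i → escape time 9
(row=2, col=0): c = -1.6300 + -0.4000i → escape time 3
(row=2, col=1): c = -1.4375 + -0.4000i → escape time 4
(row=2, col=2): c = -1.2450 + -0.4000i → escape time 9
(row=2, col=3): c = -1.0525 + -0.4000i → escape time 7
(row=2, col=4): c = -0.8600 + -0.4000i → escape time 7
(row=3, col=0): c = -1.6300 + -0.5700i → escape time 3
(row=3, col=1): c = -1.4375 + -0.5700i → escape time 3
(row=3, col=2): c = -1.2450 + -0.5700i → escape time 3
(row=3, col=3): c = -1.0525 + -0.5700i → escape time 5
(row=3, col=4): c = -0.8600 + -0.5700i → escape time 5
(row=4, col=0): c = -1.6300 + -0.7400i → escape time 3
(row=4, col=1): c = -1.4375 + -0.7400i → escape time 3
(row=4, col=2): c = -1.2450 + -0.7400i → escape time 3
(row=4, col=3): c = -1.0525 + -0.7400i → escape time 3
(row=4, col=4): c = -0.8600 + -0.7400i → escape time 4
(row=5, col=0): c = -1.6300 + -0.9100i → escape time 2
(row=5, col=1): c = -1.4375 + -0.9100i → escape time 3
(row=5, col=2): c = -1.2450 + -0.9100i → escape time 3
(row=5, col=3): c = -1.0525 + -0.9100i → escape time 3
(row=5, col=4): c = -0.8600 + -0.9100i → escape time 3

Answer: 69999
45999
34977
33355
33334
23333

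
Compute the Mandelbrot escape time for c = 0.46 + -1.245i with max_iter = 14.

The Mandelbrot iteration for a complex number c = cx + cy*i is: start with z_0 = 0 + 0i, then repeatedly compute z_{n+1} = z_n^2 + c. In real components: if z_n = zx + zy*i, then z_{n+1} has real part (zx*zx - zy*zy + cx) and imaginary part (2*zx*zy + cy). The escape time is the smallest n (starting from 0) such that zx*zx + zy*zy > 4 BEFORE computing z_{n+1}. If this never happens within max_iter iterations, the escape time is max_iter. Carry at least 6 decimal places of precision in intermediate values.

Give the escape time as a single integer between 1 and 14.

Answer: 2

Derivation:
z_0 = 0 + 0i, c = 0.4600 + -1.2450i
Iter 1: z = 0.4600 + -1.2450i, |z|^2 = 1.7616
Iter 2: z = -0.8784 + -2.3904i, |z|^2 = 6.4856
Escaped at iteration 2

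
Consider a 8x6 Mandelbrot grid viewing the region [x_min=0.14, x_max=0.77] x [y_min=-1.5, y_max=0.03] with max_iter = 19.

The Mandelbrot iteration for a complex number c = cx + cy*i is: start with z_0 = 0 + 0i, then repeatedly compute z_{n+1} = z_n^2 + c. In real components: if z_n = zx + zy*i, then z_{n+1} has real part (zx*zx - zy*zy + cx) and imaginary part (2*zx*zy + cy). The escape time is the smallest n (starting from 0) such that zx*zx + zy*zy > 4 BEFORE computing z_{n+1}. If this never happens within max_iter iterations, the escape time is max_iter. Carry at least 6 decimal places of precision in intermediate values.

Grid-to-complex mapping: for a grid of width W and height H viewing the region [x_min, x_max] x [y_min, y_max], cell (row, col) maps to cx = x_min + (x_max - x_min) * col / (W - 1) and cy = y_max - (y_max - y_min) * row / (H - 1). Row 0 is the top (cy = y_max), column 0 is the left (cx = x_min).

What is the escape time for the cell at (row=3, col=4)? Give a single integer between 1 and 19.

Answer: 3

Derivation:
z_0 = 0 + 0i, c = 0.5000 + -0.8880i
Iter 1: z = 0.5000 + -0.8880i, |z|^2 = 1.0385
Iter 2: z = -0.0385 + -1.7760i, |z|^2 = 3.1557
Iter 3: z = -2.6527 + -0.7511i, |z|^2 = 7.6009
Escaped at iteration 3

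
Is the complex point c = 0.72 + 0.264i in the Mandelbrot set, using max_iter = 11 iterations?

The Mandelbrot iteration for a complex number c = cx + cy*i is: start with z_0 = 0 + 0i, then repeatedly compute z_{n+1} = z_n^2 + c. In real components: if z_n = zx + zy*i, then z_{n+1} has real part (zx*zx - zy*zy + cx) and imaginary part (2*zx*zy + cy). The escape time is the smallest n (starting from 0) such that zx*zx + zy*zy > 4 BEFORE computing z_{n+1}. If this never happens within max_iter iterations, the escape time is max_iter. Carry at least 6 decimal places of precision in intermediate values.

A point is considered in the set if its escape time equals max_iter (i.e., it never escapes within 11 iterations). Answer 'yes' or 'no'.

Answer: no

Derivation:
z_0 = 0 + 0i, c = 0.7200 + 0.2640i
Iter 1: z = 0.7200 + 0.2640i, |z|^2 = 0.5881
Iter 2: z = 1.1687 + 0.6442i, |z|^2 = 1.7808
Iter 3: z = 1.6709 + 1.7697i, |z|^2 = 5.9237
Escaped at iteration 3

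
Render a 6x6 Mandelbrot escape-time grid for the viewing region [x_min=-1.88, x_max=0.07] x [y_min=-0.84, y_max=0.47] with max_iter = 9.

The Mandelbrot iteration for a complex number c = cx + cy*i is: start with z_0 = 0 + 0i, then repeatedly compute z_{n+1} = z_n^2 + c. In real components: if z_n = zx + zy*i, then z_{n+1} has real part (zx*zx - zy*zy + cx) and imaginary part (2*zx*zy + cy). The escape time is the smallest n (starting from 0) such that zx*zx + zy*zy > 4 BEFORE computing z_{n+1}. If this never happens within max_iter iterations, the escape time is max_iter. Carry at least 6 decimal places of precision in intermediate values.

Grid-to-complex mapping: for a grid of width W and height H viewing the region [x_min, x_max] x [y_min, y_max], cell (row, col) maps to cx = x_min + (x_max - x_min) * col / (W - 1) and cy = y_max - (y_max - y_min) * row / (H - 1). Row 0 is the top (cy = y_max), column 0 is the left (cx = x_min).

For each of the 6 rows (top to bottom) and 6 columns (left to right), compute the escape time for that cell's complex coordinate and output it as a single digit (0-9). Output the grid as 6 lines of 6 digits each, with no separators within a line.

(row=0, col=0): c = -1.8800 + 0.4700i → escape time 3
(row=0, col=1): c = -1.4900 + 0.4700i → escape time 3
(row=0, col=2): c = -1.1000 + 0.4700i → escape time 5
(row=0, col=3): c = -0.7100 + 0.4700i → escape time 9
(row=0, col=4): c = -0.3200 + 0.4700i → escape time 9
(row=0, col=5): c = 0.0700 + 0.4700i → escape time 9
(row=1, col=0): c = -1.8800 + 0.2080i → escape time 4
(row=1, col=1): c = -1.4900 + 0.2080i → escape time 5
(row=1, col=2): c = -1.1000 + 0.2080i → escape time 9
(row=1, col=3): c = -0.7100 + 0.2080i → escape time 9
(row=1, col=4): c = -0.3200 + 0.2080i → escape time 9
(row=1, col=5): c = 0.0700 + 0.2080i → escape time 9
(row=2, col=0): c = -1.8800 + -0.0540i → escape time 6
(row=2, col=1): c = -1.4900 + -0.0540i → escape time 8
(row=2, col=2): c = -1.1000 + -0.0540i → escape time 9
(row=2, col=3): c = -0.7100 + -0.0540i → escape time 9
(row=2, col=4): c = -0.3200 + -0.0540i → escape time 9
(row=2, col=5): c = 0.0700 + -0.0540i → escape time 9
(row=3, col=0): c = -1.8800 + -0.3160i → escape time 3
(row=3, col=1): c = -1.4900 + -0.3160i → escape time 5
(row=3, col=2): c = -1.1000 + -0.3160i → escape time 9
(row=3, col=3): c = -0.7100 + -0.3160i → escape time 9
(row=3, col=4): c = -0.3200 + -0.3160i → escape time 9
(row=3, col=5): c = 0.0700 + -0.3160i → escape time 9
(row=4, col=0): c = -1.8800 + -0.5780i → escape time 2
(row=4, col=1): c = -1.4900 + -0.5780i → escape time 3
(row=4, col=2): c = -1.1000 + -0.5780i → escape time 4
(row=4, col=3): c = -0.7100 + -0.5780i → escape time 6
(row=4, col=4): c = -0.3200 + -0.5780i → escape time 9
(row=4, col=5): c = 0.0700 + -0.5780i → escape time 9
(row=5, col=0): c = -1.8800 + -0.8400i → escape time 1
(row=5, col=1): c = -1.4900 + -0.8400i → escape time 3
(row=5, col=2): c = -1.1000 + -0.8400i → escape time 3
(row=5, col=3): c = -0.7100 + -0.8400i → escape time 4
(row=5, col=4): c = -0.3200 + -0.8400i → escape time 7
(row=5, col=5): c = 0.0700 + -0.8400i → escape time 6

Answer: 335999
459999
689999
359999
234699
133476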